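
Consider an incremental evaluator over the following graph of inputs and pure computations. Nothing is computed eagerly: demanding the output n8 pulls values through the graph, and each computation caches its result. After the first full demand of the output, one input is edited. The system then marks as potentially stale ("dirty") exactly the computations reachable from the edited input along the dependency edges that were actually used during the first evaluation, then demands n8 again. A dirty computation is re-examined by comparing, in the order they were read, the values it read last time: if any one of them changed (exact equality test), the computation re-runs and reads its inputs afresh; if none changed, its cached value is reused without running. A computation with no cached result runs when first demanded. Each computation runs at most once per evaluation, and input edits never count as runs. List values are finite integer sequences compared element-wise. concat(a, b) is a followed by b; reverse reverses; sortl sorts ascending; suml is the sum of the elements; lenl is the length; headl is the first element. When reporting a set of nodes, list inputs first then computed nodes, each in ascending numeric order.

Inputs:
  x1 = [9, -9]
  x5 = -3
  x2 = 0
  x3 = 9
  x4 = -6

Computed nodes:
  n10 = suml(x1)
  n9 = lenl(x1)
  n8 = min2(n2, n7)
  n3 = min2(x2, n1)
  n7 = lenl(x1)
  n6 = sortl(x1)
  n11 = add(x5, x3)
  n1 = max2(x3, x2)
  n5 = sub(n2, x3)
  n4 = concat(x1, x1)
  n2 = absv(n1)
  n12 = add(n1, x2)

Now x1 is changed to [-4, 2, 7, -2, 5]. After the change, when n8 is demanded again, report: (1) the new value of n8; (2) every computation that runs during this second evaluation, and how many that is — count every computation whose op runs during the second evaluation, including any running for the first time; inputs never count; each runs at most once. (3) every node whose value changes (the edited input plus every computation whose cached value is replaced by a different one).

n8 now evaluates to 5.
Run set: n7, n8 (2 run).
Changed values: x1, n7, n8.

Initial pass — values computed on the first demand:
  n1 = max2(9, 0) = 9
  n2 = absv(9) = 9
  n7 = lenl([9, -9]) = 2
  n8 = min2(9, 2) = 2

Second demand — change propagation:
  n7: re-runs because x1 [9, -9]->[-4, 2, 7, -2, 5]; new result 5.
  n8: re-runs because n7 2->5; new result 5.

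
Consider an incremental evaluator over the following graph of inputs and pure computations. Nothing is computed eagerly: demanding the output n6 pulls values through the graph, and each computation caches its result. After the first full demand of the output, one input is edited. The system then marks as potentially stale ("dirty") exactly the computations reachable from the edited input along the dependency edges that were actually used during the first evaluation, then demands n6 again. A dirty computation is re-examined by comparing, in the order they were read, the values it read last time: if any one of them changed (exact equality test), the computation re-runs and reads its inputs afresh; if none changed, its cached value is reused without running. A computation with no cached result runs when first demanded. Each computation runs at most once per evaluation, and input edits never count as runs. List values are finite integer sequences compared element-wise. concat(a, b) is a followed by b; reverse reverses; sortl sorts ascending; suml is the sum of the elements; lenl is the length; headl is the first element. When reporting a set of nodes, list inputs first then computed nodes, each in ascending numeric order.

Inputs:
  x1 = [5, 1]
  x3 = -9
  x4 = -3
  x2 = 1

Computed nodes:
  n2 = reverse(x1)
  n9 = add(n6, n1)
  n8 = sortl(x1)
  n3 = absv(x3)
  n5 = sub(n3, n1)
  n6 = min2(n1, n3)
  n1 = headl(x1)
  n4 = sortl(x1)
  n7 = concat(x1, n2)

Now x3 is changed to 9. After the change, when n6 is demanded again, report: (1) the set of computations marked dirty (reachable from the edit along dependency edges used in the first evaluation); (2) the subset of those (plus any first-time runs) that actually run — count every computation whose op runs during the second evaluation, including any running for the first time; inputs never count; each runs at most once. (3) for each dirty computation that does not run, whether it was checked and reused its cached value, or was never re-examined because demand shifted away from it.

Dirty set: n3, n6.
Run set: n3 (1 run).
Re-examined without running (cache reused): n6.
The important point: n3 recomputes to an identical value, and the output ends up unchanged.

Initial pass — values computed on the first demand:
  n1 = headl([5, 1]) = 5
  n3 = absv(-9) = 9
  n6 = min2(5, 9) = 5

Second demand — change propagation:
  n3: re-runs because x3 -9->9; new result 9 (unchanged).
  n6: re-examined; everything it read last time is the same (n1 unchanged, n3 unchanged) — cache 5 kept, no run.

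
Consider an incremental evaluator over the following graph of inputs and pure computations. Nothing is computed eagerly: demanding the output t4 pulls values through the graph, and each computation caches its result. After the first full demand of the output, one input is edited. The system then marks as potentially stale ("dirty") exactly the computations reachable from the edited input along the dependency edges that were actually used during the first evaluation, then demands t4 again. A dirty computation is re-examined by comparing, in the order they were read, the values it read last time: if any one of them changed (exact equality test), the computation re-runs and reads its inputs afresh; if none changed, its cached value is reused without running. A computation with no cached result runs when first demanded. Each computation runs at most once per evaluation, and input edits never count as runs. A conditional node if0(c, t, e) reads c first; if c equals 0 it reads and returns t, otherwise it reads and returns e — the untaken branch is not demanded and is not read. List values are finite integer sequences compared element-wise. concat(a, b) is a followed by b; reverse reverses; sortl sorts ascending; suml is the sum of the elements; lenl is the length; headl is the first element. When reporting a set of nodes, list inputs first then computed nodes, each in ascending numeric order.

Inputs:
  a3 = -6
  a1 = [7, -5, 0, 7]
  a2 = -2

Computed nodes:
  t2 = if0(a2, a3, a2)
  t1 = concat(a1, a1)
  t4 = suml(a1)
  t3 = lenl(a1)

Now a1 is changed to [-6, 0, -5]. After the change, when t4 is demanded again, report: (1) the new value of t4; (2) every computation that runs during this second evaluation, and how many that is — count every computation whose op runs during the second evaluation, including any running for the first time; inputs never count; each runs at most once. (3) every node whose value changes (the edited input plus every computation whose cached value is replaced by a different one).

Initial pass — values computed on the first demand:
  t4 = suml([7, -5, 0, 7]) = 9

Second demand — change propagation:
  t4: re-runs because a1 [7, -5, 0, 7]->[-6, 0, -5]; new result -11.

t4 now evaluates to -11.
Run set: t4 (1 run).
Changed values: a1, t4.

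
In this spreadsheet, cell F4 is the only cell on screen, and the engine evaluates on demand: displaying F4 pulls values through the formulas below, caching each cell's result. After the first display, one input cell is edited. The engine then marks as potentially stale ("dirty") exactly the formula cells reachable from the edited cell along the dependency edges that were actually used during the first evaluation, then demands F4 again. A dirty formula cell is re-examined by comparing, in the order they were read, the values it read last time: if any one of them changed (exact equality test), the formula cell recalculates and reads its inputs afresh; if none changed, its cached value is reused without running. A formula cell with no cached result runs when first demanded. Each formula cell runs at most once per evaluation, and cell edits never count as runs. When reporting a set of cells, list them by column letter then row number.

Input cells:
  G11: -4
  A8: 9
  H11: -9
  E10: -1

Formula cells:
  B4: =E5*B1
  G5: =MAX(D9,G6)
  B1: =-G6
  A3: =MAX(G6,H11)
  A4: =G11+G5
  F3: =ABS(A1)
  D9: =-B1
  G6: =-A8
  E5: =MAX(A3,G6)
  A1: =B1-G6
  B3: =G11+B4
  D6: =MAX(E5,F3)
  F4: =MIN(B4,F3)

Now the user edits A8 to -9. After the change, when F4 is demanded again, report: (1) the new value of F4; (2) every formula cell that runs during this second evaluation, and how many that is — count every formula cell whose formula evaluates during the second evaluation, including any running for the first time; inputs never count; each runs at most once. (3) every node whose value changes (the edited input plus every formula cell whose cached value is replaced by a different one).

F4 now evaluates to -81.
Run set: A1, A3, B1, B4, E5, F3, G6 (7 run).
Changed values: A1, A3, A8, B1, E5, G6.
The important point: at F4 every value read last time is unchanged, so the dirty flag clears without a run.

Initial pass — values computed on the first demand:
  G6 = -(9) = -9
  A3 = MAX(-9, -9) = -9
  B1 = -(-9) = 9
  A1 = 9 - -9 = 18
  E5 = MAX(-9, -9) = -9
  B4 = -9 * 9 = -81
  F3 = ABS(18) = 18
  F4 = MIN(-81, 18) = -81

Second demand — change propagation:
  G6: re-runs because A8 9->-9; new result 9.
  A3: re-runs because G6 -9->9; new result 9.
  B1: re-runs because G6 -9->9; new result -9.
  A1: re-runs because B1 9->-9; G6 -9->9; new result -18.
  E5: re-runs because A3 -9->9; G6 -9->9; new result 9.
  B4: re-runs because E5 -9->9; B1 9->-9; new result -81 (unchanged).
  F3: re-runs because A1 18->-18; new result 18 (unchanged).
  F4: re-examined; everything it read last time is the same (B4 unchanged, F3 unchanged) — cache -81 kept, no run.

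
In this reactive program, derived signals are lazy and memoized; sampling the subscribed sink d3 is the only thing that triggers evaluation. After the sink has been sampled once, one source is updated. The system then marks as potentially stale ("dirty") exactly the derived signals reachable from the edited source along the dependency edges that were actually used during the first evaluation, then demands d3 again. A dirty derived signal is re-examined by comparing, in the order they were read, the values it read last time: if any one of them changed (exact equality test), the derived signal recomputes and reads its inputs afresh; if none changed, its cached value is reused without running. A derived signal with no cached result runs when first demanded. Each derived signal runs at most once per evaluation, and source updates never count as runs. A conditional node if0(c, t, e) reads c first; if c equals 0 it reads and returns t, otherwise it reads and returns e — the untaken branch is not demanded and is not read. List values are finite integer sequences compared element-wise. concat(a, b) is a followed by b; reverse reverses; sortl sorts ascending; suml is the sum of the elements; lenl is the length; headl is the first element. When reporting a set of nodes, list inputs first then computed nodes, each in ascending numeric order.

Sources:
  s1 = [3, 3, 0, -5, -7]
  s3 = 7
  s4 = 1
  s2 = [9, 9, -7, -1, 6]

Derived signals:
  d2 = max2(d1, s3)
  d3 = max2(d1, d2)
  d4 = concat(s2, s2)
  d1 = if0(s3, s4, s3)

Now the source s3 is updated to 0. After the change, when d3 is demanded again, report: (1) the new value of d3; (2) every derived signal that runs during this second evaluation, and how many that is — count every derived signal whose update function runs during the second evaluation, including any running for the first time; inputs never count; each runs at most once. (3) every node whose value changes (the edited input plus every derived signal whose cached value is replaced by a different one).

Demanding d3 again yields 1.
3 derived signals run: d1, d2, d3.
The nodes whose values change: s3, d1, d2, d3.

First demand of the output computes:
  d1 = if0(s3=7 -> else branch s3) = 7
  d2 = max2(7, 7) = 7
  d3 = max2(7, 7) = 7

After the edit, cleaning proceeds:
  d1: a read changed (s3 7->0; s3 7->0) — executes, giving 1.
  d2: a read changed (d1 7->1; s3 7->0) — executes, giving 1.
  d3: a read changed (d1 7->1; d2 7->1) — executes, giving 1.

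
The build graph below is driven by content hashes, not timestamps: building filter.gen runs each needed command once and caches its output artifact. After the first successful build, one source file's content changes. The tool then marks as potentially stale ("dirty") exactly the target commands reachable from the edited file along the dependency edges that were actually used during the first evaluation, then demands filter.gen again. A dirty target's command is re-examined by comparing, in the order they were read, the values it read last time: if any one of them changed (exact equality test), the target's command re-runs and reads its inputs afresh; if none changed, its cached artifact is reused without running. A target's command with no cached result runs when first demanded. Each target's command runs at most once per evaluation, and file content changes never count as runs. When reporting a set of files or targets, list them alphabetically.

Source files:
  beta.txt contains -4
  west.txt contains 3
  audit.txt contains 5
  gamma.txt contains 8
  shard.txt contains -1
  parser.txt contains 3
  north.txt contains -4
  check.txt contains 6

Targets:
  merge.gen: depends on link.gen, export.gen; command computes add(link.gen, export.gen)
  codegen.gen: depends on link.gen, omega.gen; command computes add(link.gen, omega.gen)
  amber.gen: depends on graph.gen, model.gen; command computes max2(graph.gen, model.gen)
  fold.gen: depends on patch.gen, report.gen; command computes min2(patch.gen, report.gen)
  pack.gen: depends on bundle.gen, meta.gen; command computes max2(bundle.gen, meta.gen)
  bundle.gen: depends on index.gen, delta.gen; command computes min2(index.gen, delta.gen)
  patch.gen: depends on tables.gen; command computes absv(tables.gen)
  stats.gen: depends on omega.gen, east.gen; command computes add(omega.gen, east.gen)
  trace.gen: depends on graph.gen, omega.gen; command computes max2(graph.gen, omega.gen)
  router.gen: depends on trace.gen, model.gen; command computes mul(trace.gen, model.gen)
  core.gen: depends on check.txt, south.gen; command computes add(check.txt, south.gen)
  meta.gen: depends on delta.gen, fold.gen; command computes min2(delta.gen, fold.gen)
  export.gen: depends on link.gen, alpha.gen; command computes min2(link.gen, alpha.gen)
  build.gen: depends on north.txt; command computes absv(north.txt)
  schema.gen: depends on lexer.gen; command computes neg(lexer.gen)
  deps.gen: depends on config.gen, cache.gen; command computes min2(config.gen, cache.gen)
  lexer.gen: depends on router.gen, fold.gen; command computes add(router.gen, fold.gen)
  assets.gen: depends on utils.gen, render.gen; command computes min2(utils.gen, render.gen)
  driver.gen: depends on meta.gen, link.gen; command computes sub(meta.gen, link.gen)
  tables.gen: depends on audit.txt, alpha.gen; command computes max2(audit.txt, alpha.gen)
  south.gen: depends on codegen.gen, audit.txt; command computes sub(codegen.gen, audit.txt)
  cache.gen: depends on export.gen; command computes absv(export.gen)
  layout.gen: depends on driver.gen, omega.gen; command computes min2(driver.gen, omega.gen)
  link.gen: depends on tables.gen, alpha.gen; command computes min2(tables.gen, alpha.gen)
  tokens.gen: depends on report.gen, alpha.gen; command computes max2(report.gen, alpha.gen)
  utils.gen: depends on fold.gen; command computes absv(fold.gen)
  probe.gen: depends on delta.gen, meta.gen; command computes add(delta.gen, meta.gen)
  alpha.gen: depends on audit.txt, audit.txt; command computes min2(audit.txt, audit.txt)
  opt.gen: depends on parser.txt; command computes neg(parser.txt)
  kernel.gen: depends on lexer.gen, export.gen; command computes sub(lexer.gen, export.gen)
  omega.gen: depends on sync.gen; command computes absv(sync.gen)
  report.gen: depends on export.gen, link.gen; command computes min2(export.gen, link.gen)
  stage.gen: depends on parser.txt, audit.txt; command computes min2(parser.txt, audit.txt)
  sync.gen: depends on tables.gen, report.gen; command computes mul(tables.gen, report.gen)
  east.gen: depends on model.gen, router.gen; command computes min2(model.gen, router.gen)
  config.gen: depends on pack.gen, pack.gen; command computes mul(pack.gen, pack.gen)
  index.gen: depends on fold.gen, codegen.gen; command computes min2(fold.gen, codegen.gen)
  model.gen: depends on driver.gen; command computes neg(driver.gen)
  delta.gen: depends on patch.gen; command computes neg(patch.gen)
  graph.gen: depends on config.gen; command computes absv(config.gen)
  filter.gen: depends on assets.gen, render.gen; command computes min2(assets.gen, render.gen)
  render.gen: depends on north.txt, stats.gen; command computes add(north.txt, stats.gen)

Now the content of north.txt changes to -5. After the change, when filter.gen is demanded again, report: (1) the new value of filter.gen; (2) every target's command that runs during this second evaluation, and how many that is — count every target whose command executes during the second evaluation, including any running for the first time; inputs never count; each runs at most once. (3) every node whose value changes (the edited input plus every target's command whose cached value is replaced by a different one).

filter.gen now evaluates to 5.
Run set: assets.gen, filter.gen, render.gen (3 run).
Changed values: north.txt, render.gen.

Initial pass — values computed on the first demand:
  alpha.gen = min2(5, 5) = 5
  tables.gen = max2(5, 5) = 5
  link.gen = min2(5, 5) = 5
  export.gen = min2(5, 5) = 5
  patch.gen = absv(5) = 5
  delta.gen = neg(5) = -5
  report.gen = min2(5, 5) = 5
  fold.gen = min2(5, 5) = 5
  meta.gen = min2(-5, 5) = -5
  driver.gen = sub(-5, 5) = -10
  model.gen = neg(-10) = 10
  sync.gen = mul(5, 5) = 25
  omega.gen = absv(25) = 25
  codegen.gen = add(5, 25) = 30
  index.gen = min2(5, 30) = 5
  bundle.gen = min2(5, -5) = -5
  pack.gen = max2(-5, -5) = -5
  config.gen = mul(-5, -5) = 25
  graph.gen = absv(25) = 25
  trace.gen = max2(25, 25) = 25
  router.gen = mul(25, 10) = 250
  east.gen = min2(10, 250) = 10
  stats.gen = add(25, 10) = 35
  render.gen = add(-4, 35) = 31
  utils.gen = absv(5) = 5
  assets.gen = min2(5, 31) = 5
  filter.gen = min2(5, 31) = 5

Second demand — change propagation:
  render.gen: re-runs because north.txt -4->-5; new result 30.
  assets.gen: re-runs because render.gen 31->30; new result 5 (unchanged).
  filter.gen: re-runs because render.gen 31->30; new result 5 (unchanged).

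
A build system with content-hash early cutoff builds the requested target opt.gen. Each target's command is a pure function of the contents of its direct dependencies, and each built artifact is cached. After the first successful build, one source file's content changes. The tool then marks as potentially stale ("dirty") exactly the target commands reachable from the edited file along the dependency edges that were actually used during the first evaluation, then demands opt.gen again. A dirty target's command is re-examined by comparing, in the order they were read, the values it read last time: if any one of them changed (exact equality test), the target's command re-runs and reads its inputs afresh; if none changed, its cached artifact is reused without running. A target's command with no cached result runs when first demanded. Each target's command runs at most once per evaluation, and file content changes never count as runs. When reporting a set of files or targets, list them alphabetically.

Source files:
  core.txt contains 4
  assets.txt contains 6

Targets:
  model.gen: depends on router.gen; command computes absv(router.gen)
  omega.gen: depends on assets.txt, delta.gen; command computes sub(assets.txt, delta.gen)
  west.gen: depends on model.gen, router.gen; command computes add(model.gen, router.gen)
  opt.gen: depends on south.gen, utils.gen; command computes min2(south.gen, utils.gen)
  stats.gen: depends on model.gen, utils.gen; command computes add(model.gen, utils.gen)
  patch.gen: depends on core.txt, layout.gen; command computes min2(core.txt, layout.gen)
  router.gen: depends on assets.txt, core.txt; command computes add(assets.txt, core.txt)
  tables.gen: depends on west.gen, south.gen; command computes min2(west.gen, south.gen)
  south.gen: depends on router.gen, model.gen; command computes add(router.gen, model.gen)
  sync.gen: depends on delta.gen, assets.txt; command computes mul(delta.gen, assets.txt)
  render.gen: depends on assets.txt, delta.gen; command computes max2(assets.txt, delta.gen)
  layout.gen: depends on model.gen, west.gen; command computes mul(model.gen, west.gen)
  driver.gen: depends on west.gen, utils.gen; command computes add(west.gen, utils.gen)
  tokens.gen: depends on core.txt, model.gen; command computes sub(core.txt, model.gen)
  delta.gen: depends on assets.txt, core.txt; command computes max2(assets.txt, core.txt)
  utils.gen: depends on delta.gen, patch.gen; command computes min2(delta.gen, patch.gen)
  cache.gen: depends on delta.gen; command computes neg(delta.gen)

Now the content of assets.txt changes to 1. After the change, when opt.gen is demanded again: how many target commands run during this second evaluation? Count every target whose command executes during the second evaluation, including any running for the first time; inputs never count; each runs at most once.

First evaluation (everything demanded from the output):
  delta.gen = max2(6, 4) = 6
  router.gen = add(6, 4) = 10
  model.gen = absv(10) = 10
  south.gen = add(10, 10) = 20
  west.gen = add(10, 10) = 20
  layout.gen = mul(10, 20) = 200
  patch.gen = min2(4, 200) = 4
  utils.gen = min2(6, 4) = 4
  opt.gen = min2(20, 4) = 4

Propagation after the edit:
  delta.gen: runs — assets.txt 6->1; result 4.
  router.gen: runs — assets.txt 6->1; result 5.
  model.gen: runs — router.gen 10->5; result 5.
  south.gen: runs — router.gen 10->5; model.gen 10->5; result 10.
  west.gen: runs — model.gen 10->5; router.gen 10->5; result 10.
  layout.gen: runs — model.gen 10->5; west.gen 20->10; result 50.
  patch.gen: runs — layout.gen 200->50; result 4 (same value as before).
  utils.gen: runs — delta.gen 6->4; result 4 (same value as before).
  opt.gen: runs — south.gen 20->10; result 4 (same value as before).

Target commands that run: delta.gen, layout.gen, model.gen, opt.gen, patch.gen, router.gen, south.gen, utils.gen, west.gen — 9 in total.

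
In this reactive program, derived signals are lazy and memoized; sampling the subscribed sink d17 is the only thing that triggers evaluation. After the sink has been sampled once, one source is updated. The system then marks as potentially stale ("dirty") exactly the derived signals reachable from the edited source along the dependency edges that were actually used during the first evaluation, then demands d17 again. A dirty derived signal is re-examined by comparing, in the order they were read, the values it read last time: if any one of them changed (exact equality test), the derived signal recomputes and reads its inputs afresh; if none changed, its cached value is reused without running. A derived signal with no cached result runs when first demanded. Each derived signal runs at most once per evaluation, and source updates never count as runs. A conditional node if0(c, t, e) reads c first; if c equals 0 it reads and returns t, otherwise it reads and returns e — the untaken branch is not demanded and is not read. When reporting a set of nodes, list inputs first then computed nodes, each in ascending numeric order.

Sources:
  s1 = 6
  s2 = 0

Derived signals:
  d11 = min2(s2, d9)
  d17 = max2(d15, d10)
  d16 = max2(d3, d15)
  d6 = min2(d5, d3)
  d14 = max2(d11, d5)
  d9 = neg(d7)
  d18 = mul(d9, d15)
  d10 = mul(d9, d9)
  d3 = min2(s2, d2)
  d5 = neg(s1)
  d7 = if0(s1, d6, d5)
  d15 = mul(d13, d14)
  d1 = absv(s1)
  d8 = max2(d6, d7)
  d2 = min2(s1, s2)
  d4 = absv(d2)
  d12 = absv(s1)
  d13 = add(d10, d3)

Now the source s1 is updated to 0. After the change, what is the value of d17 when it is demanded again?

Demanding d17 again yields 0.
Note the branch switch — d6 had no cache and runs now for the first time.

First demand of the output computes:
  d2 = min2(6, 0) = 0
  d3 = min2(0, 0) = 0
  d5 = neg(6) = -6
  d7 = if0(s1=6 -> else branch d5) = -6
  d9 = neg(-6) = 6
  d10 = mul(6, 6) = 36
  d11 = min2(0, 6) = 0
  d13 = add(36, 0) = 36
  d14 = max2(0, -6) = 0
  d15 = mul(36, 0) = 0
  d17 = max2(0, 36) = 36

After the edit, cleaning proceeds:
  d2: a read changed (s1 6->0) — executes, giving 0 — identical to its old value.
  d3: dirty, but its reads are unchanged (s2 unchanged, d2 unchanged); cached 0 stands.
  d5: a read changed (s1 6->0) — executes, giving 0.
  d6: had never run; runs now, result 0.
  d7: a read changed (s1 6->0; d5 -6->0) — executes, giving 0.
  d9: a read changed (d7 -6->0) — executes, giving 0.
  d10: a read changed (d9 6->0; d9 6->0) — executes, giving 0.
  d11: a read changed (d9 6->0) — executes, giving 0 — identical to its old value.
  d13: a read changed (d10 36->0) — executes, giving 0.
  d14: a read changed (d5 -6->0) — executes, giving 0 — identical to its old value.
  d15: a read changed (d13 36->0) — executes, giving 0 — identical to its old value.
  d17: a read changed (d10 36->0) — executes, giving 0.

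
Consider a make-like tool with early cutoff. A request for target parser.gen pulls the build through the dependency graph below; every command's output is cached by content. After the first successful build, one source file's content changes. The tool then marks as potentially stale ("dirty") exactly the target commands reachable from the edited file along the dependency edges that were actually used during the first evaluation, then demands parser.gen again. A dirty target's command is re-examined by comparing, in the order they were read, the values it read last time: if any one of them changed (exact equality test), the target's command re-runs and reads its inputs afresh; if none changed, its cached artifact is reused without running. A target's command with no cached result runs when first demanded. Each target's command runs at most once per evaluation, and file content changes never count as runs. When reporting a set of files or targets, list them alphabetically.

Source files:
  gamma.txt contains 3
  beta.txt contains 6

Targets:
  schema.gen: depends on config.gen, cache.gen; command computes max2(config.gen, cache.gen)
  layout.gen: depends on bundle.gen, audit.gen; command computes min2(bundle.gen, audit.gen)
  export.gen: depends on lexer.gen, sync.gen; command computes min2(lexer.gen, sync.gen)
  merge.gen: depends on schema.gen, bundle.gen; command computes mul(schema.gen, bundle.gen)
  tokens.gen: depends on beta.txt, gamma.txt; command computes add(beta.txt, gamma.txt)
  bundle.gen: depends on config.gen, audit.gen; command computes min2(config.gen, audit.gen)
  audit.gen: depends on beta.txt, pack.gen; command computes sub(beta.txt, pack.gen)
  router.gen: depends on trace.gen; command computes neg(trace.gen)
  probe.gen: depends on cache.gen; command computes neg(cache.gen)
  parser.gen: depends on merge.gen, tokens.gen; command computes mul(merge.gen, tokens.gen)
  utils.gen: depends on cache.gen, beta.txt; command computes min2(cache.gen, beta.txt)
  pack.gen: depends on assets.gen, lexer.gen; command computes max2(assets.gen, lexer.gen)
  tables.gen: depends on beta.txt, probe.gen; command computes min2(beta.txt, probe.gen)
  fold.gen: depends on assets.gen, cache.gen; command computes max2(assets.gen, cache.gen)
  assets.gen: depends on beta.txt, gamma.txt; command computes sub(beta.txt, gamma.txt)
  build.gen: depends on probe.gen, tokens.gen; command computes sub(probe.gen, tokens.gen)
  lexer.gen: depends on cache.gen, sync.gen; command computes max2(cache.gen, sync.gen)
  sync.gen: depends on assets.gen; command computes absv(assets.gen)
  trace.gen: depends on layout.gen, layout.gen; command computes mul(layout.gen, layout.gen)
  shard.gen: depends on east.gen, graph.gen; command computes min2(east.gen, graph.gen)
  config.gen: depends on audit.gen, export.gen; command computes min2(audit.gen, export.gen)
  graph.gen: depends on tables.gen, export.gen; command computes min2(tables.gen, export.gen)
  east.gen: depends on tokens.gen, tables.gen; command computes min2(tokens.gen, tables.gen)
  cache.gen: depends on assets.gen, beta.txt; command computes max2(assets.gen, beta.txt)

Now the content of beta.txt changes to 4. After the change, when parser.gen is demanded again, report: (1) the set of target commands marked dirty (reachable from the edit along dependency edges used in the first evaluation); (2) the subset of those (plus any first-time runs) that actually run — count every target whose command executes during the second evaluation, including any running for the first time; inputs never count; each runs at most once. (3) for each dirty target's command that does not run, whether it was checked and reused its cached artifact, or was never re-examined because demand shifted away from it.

First demand of the output computes:
  assets.gen = sub(6, 3) = 3
  cache.gen = max2(3, 6) = 6
  sync.gen = absv(3) = 3
  lexer.gen = max2(6, 3) = 6
  export.gen = min2(6, 3) = 3
  pack.gen = max2(3, 6) = 6
  audit.gen = sub(6, 6) = 0
  config.gen = min2(0, 3) = 0
  bundle.gen = min2(0, 0) = 0
  schema.gen = max2(0, 6) = 6
  merge.gen = mul(6, 0) = 0
  tokens.gen = add(6, 3) = 9
  parser.gen = mul(0, 9) = 0

After the edit, cleaning proceeds:
  assets.gen: a read changed (beta.txt 6->4) — executes, giving 1.
  cache.gen: a read changed (assets.gen 3->1; beta.txt 6->4) — executes, giving 4.
  sync.gen: a read changed (assets.gen 3->1) — executes, giving 1.
  lexer.gen: a read changed (cache.gen 6->4; sync.gen 3->1) — executes, giving 4.
  export.gen: a read changed (lexer.gen 6->4; sync.gen 3->1) — executes, giving 1.
  pack.gen: a read changed (assets.gen 3->1; lexer.gen 6->4) — executes, giving 4.
  audit.gen: a read changed (beta.txt 6->4; pack.gen 6->4) — executes, giving 0 — identical to its old value.
  config.gen: a read changed (export.gen 3->1) — executes, giving 0 — identical to its old value.
  bundle.gen: dirty, but its reads are unchanged (config.gen unchanged, audit.gen unchanged); cached 0 stands.
  schema.gen: a read changed (cache.gen 6->4) — executes, giving 4.
  merge.gen: a read changed (schema.gen 6->4) — executes, giving 0 — identical to its old value.
  tokens.gen: a read changed (beta.txt 6->4) — executes, giving 7.
  parser.gen: a read changed (tokens.gen 9->7) — executes, giving 0 — identical to its old value.

Note where the cutoff bites: bundle.gen is checked, finds nothing changed, and keeps its cache.

The edit dirties: assets.gen, audit.gen, bundle.gen, cache.gen, config.gen, export.gen, lexer.gen, merge.gen, pack.gen, parser.gen, schema.gen, sync.gen, tokens.gen.
12 target commands run: assets.gen, audit.gen, cache.gen, config.gen, export.gen, lexer.gen, merge.gen, pack.gen, parser.gen, schema.gen, sync.gen, tokens.gen.
Cache hits after checking: bundle.gen.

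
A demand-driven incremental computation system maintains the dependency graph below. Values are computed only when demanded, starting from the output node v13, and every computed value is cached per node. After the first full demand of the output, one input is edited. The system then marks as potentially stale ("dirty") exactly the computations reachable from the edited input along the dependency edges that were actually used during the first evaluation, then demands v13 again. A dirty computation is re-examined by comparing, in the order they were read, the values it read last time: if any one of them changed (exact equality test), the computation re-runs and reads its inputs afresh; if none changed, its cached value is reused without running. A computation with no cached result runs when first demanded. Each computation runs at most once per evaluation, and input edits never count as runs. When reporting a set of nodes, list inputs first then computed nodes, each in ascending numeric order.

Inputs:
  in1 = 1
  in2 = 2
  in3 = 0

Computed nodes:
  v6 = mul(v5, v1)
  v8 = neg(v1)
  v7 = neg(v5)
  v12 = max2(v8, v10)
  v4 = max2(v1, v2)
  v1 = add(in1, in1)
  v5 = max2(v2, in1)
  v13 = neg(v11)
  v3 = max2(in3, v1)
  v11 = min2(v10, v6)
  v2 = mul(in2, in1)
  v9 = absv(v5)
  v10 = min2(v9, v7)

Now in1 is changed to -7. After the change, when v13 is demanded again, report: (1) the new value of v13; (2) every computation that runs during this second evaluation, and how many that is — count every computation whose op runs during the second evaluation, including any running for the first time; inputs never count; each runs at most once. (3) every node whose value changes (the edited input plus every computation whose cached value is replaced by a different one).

First evaluation (everything demanded from the output):
  v1 = add(1, 1) = 2
  v2 = mul(2, 1) = 2
  v5 = max2(2, 1) = 2
  v6 = mul(2, 2) = 4
  v7 = neg(2) = -2
  v9 = absv(2) = 2
  v10 = min2(2, -2) = -2
  v11 = min2(-2, 4) = -2
  v13 = neg(-2) = 2

Propagation after the edit:
  v1: runs — in1 1->-7; in1 1->-7; result -14.
  v2: runs — in1 1->-7; result -14.
  v5: runs — v2 2->-14; in1 1->-7; result -7.
  v6: runs — v5 2->-7; v1 2->-14; result 98.
  v7: runs — v5 2->-7; result 7.
  v9: runs — v5 2->-7; result 7.
  v10: runs — v9 2->7; v7 -2->7; result 7.
  v11: runs — v10 -2->7; v6 4->98; result 7.
  v13: runs — v11 -2->7; result -7.

New value of v13: -7.
Computations that run: v1, v2, v5, v6, v7, v9, v10, v11, v13 — 9 in total.
Values that change: in1, v1, v2, v5, v6, v7, v9, v10, v11, v13.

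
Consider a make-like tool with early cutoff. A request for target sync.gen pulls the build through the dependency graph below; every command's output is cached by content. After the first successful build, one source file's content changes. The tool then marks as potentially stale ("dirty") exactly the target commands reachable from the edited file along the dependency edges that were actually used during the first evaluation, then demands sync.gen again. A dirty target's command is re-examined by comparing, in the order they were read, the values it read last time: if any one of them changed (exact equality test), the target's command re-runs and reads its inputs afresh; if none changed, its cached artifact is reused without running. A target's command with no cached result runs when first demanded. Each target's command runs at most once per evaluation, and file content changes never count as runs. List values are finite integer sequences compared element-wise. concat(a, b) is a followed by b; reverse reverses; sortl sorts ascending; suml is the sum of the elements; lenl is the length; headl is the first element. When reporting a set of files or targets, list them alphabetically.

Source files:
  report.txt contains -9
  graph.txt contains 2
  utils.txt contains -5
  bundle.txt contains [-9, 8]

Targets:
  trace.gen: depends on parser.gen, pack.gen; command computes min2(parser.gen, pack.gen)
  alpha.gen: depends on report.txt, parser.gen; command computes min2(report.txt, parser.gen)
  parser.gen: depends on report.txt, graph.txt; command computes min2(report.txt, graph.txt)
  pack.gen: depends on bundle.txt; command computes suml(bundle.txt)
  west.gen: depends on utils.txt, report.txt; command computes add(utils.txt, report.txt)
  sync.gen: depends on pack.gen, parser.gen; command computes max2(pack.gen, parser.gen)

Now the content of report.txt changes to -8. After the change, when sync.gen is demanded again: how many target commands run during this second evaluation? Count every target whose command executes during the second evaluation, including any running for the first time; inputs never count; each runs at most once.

2 target commands run: parser.gen, sync.gen.

First demand of the output computes:
  pack.gen = suml([-9, 8]) = -1
  parser.gen = min2(-9, 2) = -9
  sync.gen = max2(-1, -9) = -1

After the edit, cleaning proceeds:
  parser.gen: a read changed (report.txt -9->-8) — executes, giving -8.
  sync.gen: a read changed (parser.gen -9->-8) — executes, giving -1 — identical to its old value.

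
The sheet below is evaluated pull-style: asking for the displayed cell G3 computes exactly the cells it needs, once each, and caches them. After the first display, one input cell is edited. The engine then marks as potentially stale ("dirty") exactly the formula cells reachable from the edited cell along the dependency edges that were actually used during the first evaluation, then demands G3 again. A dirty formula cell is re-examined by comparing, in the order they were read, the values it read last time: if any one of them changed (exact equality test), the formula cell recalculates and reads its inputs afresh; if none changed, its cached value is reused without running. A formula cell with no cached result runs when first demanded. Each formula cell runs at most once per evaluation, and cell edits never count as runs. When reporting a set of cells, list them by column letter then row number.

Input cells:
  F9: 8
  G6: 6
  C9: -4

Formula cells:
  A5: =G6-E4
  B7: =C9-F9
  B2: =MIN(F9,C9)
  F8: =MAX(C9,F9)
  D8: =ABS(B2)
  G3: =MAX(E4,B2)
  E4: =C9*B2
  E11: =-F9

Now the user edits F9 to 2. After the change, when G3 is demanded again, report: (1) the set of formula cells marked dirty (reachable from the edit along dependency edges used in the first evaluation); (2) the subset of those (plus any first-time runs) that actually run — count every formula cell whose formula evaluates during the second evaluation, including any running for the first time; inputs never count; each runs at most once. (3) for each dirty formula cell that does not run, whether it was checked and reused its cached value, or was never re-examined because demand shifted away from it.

The edit dirties: B2, E4, G3.
1 formula cells run: B2.
Cache hits after checking: E4, G3.
Note the absorption at B2: it re-runs yet its value is the same, leaving the output's value untouched.

First demand of the output computes:
  B2 = MIN(8, -4) = -4
  E4 = -4 * -4 = 16
  G3 = MAX(16, -4) = 16

After the edit, cleaning proceeds:
  B2: a read changed (F9 8->2) — executes, giving -4 — identical to its old value.
  E4: dirty, but its reads are unchanged (C9 unchanged, B2 unchanged); cached 16 stands.
  G3: dirty, but its reads are unchanged (E4 unchanged, B2 unchanged); cached 16 stands.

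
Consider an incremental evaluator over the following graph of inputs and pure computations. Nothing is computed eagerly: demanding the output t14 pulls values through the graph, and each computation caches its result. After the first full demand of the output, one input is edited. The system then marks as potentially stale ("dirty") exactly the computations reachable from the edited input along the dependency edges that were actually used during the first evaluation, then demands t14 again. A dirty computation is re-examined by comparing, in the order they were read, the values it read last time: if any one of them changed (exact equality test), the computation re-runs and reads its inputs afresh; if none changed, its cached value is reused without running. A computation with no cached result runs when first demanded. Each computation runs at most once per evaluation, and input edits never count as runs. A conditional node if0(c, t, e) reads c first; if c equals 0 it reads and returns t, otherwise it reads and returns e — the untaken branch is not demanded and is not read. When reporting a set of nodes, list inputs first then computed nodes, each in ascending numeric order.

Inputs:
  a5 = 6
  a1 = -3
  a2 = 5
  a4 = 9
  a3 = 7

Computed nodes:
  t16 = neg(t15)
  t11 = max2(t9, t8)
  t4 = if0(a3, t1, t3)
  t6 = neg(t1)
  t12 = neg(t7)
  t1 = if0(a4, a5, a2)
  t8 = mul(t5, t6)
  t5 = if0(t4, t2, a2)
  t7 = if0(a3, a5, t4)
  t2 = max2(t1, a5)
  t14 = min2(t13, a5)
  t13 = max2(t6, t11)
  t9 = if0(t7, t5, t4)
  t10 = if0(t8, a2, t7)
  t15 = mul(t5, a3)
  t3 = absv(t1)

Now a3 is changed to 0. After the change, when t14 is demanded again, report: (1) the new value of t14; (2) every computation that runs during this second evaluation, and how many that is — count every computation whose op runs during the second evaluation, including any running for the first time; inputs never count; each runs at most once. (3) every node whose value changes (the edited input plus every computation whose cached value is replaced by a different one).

Initial pass — values computed on the first demand:
  t1 = if0(a4=9 -> else branch a2) = 5
  t3 = absv(5) = 5
  t4 = if0(a3=7 -> else branch t3) = 5
  t5 = if0(t4=5 -> else branch a2) = 5
  t6 = neg(5) = -5
  t7 = if0(a3=7 -> else branch t4) = 5
  t8 = mul(5, -5) = -25
  t9 = if0(t7=5 -> else branch t4) = 5
  t11 = max2(5, -25) = 5
  t13 = max2(-5, 5) = 5
  t14 = min2(5, 6) = 5

Second demand — change propagation:
  t4: re-runs because a3 7->0; new result 5 (unchanged).
  t5: re-examined; everything it read last time is the same (t4 unchanged, a2 unchanged) — cache 5 kept, no run.
  t7: re-runs because a3 7->0; new result 6.
  t8: re-examined; everything it read last time is the same (t5 unchanged, t6 unchanged) — cache -25 kept, no run.
  t9: re-runs because t7 5->6; new result 5 (unchanged).
  t11: re-examined; everything it read last time is the same (t9 unchanged, t8 unchanged) — cache 5 kept, no run.
  t13: re-examined; everything it read last time is the same (t6 unchanged, t11 unchanged) — cache 5 kept, no run.
  t14: re-examined; everything it read last time is the same (t13 unchanged, a5 unchanged) — cache 5 kept, no run.

The important point: at t5 every value read last time is unchanged, so the dirty flag clears without a run.

t14 now evaluates to 5.
Run set: t4, t7, t9 (3 run).
Changed values: a3, t7.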